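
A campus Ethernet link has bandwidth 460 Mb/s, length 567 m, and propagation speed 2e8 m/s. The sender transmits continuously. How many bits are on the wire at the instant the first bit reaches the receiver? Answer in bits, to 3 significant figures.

1300 bits

Propagation delay = 567 / 200000000 = 2.835e-06 s.
BDP = R × t_prop = 460000000 × 2.835e-06 = 1304.1 bits.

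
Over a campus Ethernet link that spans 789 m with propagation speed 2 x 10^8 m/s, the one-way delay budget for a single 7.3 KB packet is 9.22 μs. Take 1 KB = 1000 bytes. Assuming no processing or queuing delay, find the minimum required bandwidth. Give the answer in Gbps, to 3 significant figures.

L = 58400 bits.
Propagation delay = 789 / 200000000 = 3.945 μs.
Transmission budget = 9.22 − 3.945 = 5.275 μs.
R ≥ L / t_tx = 58400 bits / 5.275e-06 s = 11.1 Gbps.

11.1 Gbps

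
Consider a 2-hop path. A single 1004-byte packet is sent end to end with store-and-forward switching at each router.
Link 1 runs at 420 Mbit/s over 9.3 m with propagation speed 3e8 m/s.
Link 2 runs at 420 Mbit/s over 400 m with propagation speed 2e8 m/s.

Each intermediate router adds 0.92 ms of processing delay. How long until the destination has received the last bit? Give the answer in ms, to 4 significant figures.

0.9603 ms

L = 1004 × 8 = 8032 bits.
Transmission delay per hop = L/R = 8032/420000000 = 0.0191238 ms; 2 hops → 0.0382476 ms.
Propagation delays (d/s per hop): 3.1e-05, 0.002 ms; sum = 0.002031 ms.
Processing at 1 router(s): 1 × 0.92 ms = 0.92 ms.
End-to-end = 0.9603 ms.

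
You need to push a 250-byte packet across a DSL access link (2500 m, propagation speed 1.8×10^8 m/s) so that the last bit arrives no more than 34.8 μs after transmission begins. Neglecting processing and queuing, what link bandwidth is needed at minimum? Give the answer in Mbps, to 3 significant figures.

95.6 Mbps

L = 2000 bits.
Propagation delay = 2500 / 180000000 = 13.8889 μs.
Transmission budget = 34.8 − 13.8889 = 20.9111 μs.
R ≥ L / t_tx = 2000 bits / 2.09111e-05 s = 95.6 Mbps.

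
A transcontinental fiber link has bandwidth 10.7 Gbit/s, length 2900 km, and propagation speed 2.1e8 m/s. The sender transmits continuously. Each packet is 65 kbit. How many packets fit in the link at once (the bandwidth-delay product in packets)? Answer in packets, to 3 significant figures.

2270 packets

Propagation delay = 2900000 / 210000000 = 0.0138095 s.
BDP = R × t_prop = 10700000000 × 0.0138095 = 147762000 bits.
In packets of 65000 bits: 2270 packets.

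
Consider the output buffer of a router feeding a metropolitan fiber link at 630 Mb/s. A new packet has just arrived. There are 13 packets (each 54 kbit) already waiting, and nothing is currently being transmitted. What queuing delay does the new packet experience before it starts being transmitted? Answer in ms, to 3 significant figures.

1.11 ms

Each queued packet: L/R = 54000/630000000 = 0.0857143 ms.
13 queued → 1.11429 ms.
Queuing delay = 1.11 ms.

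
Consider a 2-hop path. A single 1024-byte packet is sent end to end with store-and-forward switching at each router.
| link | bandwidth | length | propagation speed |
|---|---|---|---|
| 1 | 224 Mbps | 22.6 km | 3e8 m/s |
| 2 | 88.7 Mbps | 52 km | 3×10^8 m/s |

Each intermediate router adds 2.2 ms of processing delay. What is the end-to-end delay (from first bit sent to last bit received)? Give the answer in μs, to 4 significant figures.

2578 μs

L = 1024 × 8 = 8192 bits.
Transmission delays (L/R per hop): 36.5714, 92.3563 μs; sum = 128.928 μs.
Propagation delays (d/s per hop): 75.3333, 173.333 μs; sum = 248.667 μs.
Processing at 1 router(s): 1 × 2.2 ms = 2200 μs.
End-to-end = 2578 μs.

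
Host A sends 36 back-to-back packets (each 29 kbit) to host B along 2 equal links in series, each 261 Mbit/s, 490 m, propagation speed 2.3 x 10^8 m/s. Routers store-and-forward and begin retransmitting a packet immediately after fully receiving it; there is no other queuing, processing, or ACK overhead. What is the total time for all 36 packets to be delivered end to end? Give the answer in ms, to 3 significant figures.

4.12 ms

Per-hop transmission t_tx = L/R = 29000/261000000 = 0.111111 ms.
Per-hop propagation t_prop = 490/2.3e+08 = 0.00213043 ms.
Pipeline fill: first packet needs 2·t_tx to clear all hops; remaining 35 packets each add one t_tx.
Total = (2+36-1)·t_tx + 2·t_prop = 37·0.111111 + 2·0.00213043 = 4.12 ms.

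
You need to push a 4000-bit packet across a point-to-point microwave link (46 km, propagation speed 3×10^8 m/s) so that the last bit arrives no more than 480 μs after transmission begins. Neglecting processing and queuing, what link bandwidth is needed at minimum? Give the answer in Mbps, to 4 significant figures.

12.24 Mbps

Propagation delay = 46000 / 300000000 = 153.333 μs.
Transmission budget = 480 − 153.333 = 326.667 μs.
R ≥ L / t_tx = 4000 bits / 0.000326667 s = 12.24 Mbps.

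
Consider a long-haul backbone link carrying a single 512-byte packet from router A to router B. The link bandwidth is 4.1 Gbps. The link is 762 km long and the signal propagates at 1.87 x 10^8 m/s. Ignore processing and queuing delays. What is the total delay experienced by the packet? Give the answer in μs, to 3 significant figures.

4080 μs

L = 512 × 8 = 4096 bits.
Transmission delay = L/R = 4096 / 4.1e+09 = 0.999024 μs.
Propagation delay = d/s = 762000 m / 187000000 m/s = 4074.87 μs.
Total = 4080 μs.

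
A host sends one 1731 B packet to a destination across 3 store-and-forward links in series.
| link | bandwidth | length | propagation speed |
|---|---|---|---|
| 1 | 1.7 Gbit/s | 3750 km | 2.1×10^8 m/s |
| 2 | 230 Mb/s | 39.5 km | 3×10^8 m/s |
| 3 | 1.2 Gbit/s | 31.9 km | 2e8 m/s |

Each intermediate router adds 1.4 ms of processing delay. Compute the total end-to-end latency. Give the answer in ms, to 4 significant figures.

L = 1731 × 8 = 13848 bits.
Transmission delays (L/R per hop): 0.00814588, 0.0602087, 0.01154 ms; sum = 0.0798946 ms.
Propagation delays (d/s per hop): 17.8571, 0.131667, 0.1595 ms; sum = 18.1483 ms.
Processing at 2 router(s): 2 × 1.4 ms = 2.8 ms.
End-to-end = 21.03 ms.

21.03 ms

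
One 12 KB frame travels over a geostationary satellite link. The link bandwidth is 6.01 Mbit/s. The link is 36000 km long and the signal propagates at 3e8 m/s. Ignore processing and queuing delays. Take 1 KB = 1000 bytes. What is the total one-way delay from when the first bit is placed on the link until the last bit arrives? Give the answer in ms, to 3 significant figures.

L = 96000 bits.
Transmission delay = L/R = 96000 / 6010000 = 15.9734 ms.
Propagation delay = d/s = 36000000 m / 300000000 m/s = 120 ms.
Total = 136 ms.

136 ms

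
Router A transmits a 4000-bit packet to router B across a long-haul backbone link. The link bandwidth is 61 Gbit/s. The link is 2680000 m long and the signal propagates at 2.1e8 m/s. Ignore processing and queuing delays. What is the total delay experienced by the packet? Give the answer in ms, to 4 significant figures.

Transmission delay = L/R = 4000 / 61000000000 = 6.55738e-05 ms.
Propagation delay = d/s = 2680000 m / 210000000 m/s = 12.7619 ms.
Total = 12.76 ms.

12.76 ms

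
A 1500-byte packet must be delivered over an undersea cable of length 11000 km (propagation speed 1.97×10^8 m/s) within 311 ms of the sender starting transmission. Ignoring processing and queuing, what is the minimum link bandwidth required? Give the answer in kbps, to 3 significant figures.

L = 12000 bits.
Propagation delay = 11000000 / 197000000 = 55.8376 ms.
Transmission budget = 311 − 55.8376 = 255.162 ms.
R ≥ L / t_tx = 12000 bits / 0.255162 s = 47.0 kbps.

47.0 kbps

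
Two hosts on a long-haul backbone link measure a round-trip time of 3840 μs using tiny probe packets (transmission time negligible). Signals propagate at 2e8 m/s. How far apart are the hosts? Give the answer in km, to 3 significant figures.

384 km

One-way propagation = RTT/2 = 1920 μs.
d = s × t = 200000000 × 0.00192 = 384 km.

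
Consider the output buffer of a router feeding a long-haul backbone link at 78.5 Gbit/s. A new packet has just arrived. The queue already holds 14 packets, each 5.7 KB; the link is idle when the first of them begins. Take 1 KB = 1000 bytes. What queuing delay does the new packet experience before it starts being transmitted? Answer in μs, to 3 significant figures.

8.13 μs

Each queued packet: L/R = 45600/78500000000 = 0.580892 μs.
14 queued → 8.13248 μs.
Queuing delay = 8.13 μs.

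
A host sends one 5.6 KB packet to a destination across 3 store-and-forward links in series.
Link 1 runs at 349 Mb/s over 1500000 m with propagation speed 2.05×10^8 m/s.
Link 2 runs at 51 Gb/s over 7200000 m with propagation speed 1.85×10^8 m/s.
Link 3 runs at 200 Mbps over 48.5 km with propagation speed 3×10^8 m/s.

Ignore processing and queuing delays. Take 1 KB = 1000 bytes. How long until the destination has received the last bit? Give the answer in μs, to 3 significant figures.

46800 μs

L = 44800 bits.
Transmission delays (L/R per hop): 128.367, 0.878431, 224 μs; sum = 353.245 μs.
Propagation delays (d/s per hop): 7317.07, 38918.9, 161.667 μs; sum = 46397.7 μs.
End-to-end = 46800 μs.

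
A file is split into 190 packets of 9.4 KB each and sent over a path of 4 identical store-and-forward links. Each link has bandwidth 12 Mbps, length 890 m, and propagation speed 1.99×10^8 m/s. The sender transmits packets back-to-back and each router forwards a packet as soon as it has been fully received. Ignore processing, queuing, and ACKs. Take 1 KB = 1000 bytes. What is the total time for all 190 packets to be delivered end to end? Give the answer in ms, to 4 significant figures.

1209 ms

Per-hop transmission t_tx = L/R = 75200/12000000 = 6.26667 ms.
Per-hop propagation t_prop = 890/199000000 = 0.00447236 ms.
Pipeline fill: first packet needs 4·t_tx to clear all hops; remaining 189 packets each add one t_tx.
Total = (4+190-1)·t_tx + 4·t_prop = 193·6.26667 + 4·0.00447236 = 1209 ms.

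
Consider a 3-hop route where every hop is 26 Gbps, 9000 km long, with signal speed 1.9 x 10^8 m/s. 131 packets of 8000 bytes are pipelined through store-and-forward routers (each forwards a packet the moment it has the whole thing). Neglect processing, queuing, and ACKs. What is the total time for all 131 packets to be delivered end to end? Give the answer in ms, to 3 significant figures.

142 ms

Per-hop transmission t_tx = L/R = 64000/26000000000 = 0.00246154 ms.
Per-hop propagation t_prop = 9000000/190000000 = 47.3684 ms.
Pipeline fill: first packet needs 3·t_tx to clear all hops; remaining 130 packets each add one t_tx.
Total = (3+131-1)·t_tx + 3·t_prop = 133·0.00246154 + 3·47.3684 = 142 ms.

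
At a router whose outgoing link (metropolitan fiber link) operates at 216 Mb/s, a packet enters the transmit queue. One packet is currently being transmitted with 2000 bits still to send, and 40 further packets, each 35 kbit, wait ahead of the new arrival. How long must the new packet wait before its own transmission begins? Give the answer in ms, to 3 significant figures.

Each queued packet: L/R = 35000/216000000 = 0.162037 ms.
40 queued → 6.48148 ms.
Plus remaining 2000 bits of current packet: 0.00925926 ms.
Queuing delay = 6.49 ms.

6.49 ms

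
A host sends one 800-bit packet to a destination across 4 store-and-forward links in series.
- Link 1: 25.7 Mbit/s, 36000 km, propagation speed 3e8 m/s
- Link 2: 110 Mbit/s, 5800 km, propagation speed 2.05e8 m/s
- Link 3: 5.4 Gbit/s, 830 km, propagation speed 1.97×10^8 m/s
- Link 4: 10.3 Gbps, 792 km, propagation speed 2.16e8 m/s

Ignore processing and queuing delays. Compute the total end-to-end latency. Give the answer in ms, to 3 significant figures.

156 ms

Transmission delays (L/R per hop): 0.0311284, 0.00727273, 0.000148148, 7.76699e-05 ms; sum = 0.0386269 ms.
Propagation delays (d/s per hop): 120, 28.2927, 4.2132, 3.66667 ms; sum = 156.173 ms.
End-to-end = 156 ms.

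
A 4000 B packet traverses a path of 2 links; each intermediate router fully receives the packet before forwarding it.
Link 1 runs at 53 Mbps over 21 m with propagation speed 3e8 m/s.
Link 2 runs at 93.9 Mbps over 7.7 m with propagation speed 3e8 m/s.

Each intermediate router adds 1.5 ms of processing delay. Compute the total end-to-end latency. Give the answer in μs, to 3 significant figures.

2440 μs

L = 4000 × 8 = 32000 bits.
Transmission delays (L/R per hop): 603.774, 340.788 μs; sum = 944.562 μs.
Propagation delays (d/s per hop): 0.07, 0.0256667 μs; sum = 0.0956667 μs.
Processing at 1 router(s): 1 × 1.5 ms = 1500 μs.
End-to-end = 2440 μs.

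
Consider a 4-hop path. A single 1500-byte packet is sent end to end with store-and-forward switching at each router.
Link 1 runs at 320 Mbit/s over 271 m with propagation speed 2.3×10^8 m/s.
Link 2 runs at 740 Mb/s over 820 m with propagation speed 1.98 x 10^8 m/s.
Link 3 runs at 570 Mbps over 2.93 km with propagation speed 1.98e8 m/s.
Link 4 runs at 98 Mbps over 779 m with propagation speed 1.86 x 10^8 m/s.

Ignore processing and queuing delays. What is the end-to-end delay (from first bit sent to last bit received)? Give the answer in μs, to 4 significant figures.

L = 1500 × 8 = 12000 bits.
Transmission delays (L/R per hop): 37.5, 16.2162, 21.0526, 122.449 μs; sum = 197.218 μs.
Propagation delays (d/s per hop): 1.17826, 4.14141, 14.798, 4.18817 μs; sum = 24.3058 μs.
End-to-end = 221.5 μs.

221.5 μs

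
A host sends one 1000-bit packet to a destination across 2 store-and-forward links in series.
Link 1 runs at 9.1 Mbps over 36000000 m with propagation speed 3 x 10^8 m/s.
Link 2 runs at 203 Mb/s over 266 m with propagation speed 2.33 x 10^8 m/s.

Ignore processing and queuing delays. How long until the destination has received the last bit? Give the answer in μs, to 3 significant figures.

Transmission delays (L/R per hop): 109.89, 4.92611 μs; sum = 114.816 μs.
Propagation delays (d/s per hop): 120000, 1.14163 μs; sum = 120001 μs.
End-to-end = 120000 μs.

120000 μs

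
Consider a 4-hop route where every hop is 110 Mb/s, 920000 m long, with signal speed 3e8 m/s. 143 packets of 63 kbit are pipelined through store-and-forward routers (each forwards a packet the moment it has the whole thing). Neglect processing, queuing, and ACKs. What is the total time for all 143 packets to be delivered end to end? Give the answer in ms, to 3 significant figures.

95.9 ms

Per-hop transmission t_tx = L/R = 63000/110000000 = 0.572727 ms.
Per-hop propagation t_prop = 920000/300000000 = 3.06667 ms.
Pipeline fill: first packet needs 4·t_tx to clear all hops; remaining 142 packets each add one t_tx.
Total = (4+143-1)·t_tx + 4·t_prop = 146·0.572727 + 4·3.06667 = 95.9 ms.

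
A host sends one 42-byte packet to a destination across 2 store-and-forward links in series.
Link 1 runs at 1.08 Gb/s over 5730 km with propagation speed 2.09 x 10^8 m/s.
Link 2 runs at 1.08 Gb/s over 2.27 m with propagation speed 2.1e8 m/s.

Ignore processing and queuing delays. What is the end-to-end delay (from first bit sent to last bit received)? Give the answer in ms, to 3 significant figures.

L = 42 × 8 = 336 bits.
Transmission delay per hop = L/R = 336/1080000000 = 0.000311111 ms; 2 hops → 0.000622222 ms.
Propagation delays (d/s per hop): 27.4163, 1.08095e-05 ms; sum = 27.4163 ms.
End-to-end = 27.4 ms.

27.4 ms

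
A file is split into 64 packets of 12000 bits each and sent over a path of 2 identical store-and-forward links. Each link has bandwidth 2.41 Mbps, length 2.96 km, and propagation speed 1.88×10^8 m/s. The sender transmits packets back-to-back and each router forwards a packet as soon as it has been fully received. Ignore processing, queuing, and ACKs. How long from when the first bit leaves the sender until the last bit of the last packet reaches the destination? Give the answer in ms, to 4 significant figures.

Per-hop transmission t_tx = L/R = 12000/2410000 = 4.97925 ms.
Per-hop propagation t_prop = 2960/188000000 = 0.0157447 ms.
Pipeline fill: first packet needs 2·t_tx to clear all hops; remaining 63 packets each add one t_tx.
Total = (2+64-1)·t_tx + 2·t_prop = 65·4.97925 + 2·0.0157447 = 323.7 ms.

323.7 ms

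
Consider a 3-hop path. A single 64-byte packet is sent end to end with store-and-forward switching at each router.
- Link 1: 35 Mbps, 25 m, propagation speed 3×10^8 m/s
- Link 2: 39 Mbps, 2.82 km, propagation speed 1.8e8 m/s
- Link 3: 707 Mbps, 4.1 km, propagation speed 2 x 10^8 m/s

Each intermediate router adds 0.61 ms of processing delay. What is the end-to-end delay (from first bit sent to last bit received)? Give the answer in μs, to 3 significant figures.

1280 μs

L = 64 × 8 = 512 bits.
Transmission delays (L/R per hop): 14.6286, 13.1282, 0.724187 μs; sum = 28.481 μs.
Propagation delays (d/s per hop): 0.0833333, 15.6667, 20.5 μs; sum = 36.25 μs.
Processing at 2 router(s): 2 × 0.61 ms = 1220 μs.
End-to-end = 1280 μs.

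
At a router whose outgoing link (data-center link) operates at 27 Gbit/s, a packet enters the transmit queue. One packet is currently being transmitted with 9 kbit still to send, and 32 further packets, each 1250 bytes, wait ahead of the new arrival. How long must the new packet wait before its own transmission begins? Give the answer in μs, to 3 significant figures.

Each queued packet: L/R = 10000/27000000000 = 0.37037 μs.
32 queued → 11.8519 μs.
Plus remaining 9000 bits of current packet: 0.333333 μs.
Queuing delay = 12.2 μs.

12.2 μs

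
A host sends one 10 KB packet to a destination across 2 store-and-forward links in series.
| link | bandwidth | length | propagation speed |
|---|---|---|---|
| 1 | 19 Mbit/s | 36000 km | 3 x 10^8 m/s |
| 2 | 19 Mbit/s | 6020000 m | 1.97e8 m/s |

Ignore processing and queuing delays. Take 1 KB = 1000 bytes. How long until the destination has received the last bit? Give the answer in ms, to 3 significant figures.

159 ms

L = 80000 bits.
Transmission delay per hop = L/R = 80000/19000000 = 4.21053 ms; 2 hops → 8.42105 ms.
Propagation delays (d/s per hop): 120, 30.5584 ms; sum = 150.558 ms.
End-to-end = 159 ms.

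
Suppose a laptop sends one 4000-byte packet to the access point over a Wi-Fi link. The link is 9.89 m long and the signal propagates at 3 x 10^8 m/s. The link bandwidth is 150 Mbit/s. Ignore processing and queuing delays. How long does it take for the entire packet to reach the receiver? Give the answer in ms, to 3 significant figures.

0.213 ms

L = 4000 × 8 = 32000 bits.
Transmission delay = L/R = 32000 / 150000000 = 0.213333 ms.
Propagation delay = d/s = 9.89 m / 300000000 m/s = 3.29667e-05 ms.
Total = 0.213 ms.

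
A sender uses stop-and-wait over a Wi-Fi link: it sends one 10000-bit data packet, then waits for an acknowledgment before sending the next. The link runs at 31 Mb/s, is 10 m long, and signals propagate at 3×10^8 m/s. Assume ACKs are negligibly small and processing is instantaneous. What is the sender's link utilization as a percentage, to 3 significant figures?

t_tx = L/R = 10000/31000000 = 0.000322581 s.
t_prop = 10/300000000 = 3.33333e-08 s; RTT = 6.66667e-08 s.
Cycle = t_tx + RTT = 0.000322647 s.
Utilization = t_tx / cycle = 0.000322581/0.000322647 = 100 %.

100 %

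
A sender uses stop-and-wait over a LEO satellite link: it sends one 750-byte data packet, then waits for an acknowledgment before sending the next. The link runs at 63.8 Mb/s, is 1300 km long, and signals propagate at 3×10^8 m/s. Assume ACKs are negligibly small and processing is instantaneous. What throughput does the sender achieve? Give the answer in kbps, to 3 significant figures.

t_tx = L/R = 6000/63800000 = 9.40439e-05 s.
t_prop = 1300000/300000000 = 0.00433333 s; RTT = 0.00866667 s.
Cycle = t_tx + RTT = 0.00876071 s.
Throughput = L / cycle = 6000 / 0.00876071 = 685 kbps.

685 kbps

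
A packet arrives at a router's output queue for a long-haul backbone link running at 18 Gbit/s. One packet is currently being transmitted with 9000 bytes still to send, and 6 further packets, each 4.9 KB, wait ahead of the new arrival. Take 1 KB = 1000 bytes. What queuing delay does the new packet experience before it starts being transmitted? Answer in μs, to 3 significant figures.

17.1 μs

Each queued packet: L/R = 39200/18000000000 = 2.17778 μs.
6 queued → 13.0667 μs.
Plus remaining 72000 bits of current packet: 4 μs.
Queuing delay = 17.1 μs.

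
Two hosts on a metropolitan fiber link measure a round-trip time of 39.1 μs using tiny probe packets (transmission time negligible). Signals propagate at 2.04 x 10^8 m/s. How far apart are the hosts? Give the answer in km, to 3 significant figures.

One-way propagation = RTT/2 = 19.55 μs.
d = s × t = 204000000 × 1.955e-05 = 3.99 km.

3.99 km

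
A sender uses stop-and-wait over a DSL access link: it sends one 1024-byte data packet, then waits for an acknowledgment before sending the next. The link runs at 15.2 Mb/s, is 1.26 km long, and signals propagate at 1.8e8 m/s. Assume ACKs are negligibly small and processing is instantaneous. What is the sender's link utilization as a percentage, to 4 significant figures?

t_tx = L/R = 8192/15200000 = 0.000538947 s.
t_prop = 1260/180000000 = 7e-06 s; RTT = 1.4e-05 s.
Cycle = t_tx + RTT = 0.000552947 s.
Utilization = t_tx / cycle = 0.000538947/0.000552947 = 97.47 %.

97.47 %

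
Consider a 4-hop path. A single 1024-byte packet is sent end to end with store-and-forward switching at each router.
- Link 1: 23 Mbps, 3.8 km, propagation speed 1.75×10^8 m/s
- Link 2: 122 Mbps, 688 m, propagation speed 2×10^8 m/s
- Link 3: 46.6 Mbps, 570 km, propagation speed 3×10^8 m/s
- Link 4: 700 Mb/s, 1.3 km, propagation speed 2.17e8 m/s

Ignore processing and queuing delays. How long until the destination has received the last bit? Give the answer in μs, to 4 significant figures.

L = 1024 × 8 = 8192 bits.
Transmission delays (L/R per hop): 356.174, 67.1475, 175.794, 11.7029 μs; sum = 610.818 μs.
Propagation delays (d/s per hop): 21.7143, 3.44, 1900, 5.99078 μs; sum = 1931.15 μs.
End-to-end = 2542 μs.

2542 μs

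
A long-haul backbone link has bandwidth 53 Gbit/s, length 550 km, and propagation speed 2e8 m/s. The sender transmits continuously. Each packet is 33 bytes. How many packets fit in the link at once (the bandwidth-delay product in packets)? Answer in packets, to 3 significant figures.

Propagation delay = 550000 / 200000000 = 0.00275 s.
BDP = R × t_prop = 53000000000 × 0.00275 = 145750000 bits.
In packets of 264 bits: 552000 packets.

552000 packets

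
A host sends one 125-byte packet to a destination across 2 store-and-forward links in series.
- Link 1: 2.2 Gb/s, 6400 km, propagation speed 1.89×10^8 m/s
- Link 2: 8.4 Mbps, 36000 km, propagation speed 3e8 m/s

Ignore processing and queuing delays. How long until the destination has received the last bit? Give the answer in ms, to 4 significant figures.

154.0 ms

L = 125 × 8 = 1000 bits.
Transmission delays (L/R per hop): 0.000454545, 0.119048 ms; sum = 0.119502 ms.
Propagation delays (d/s per hop): 33.8624, 120 ms; sum = 153.862 ms.
End-to-end = 154.0 ms.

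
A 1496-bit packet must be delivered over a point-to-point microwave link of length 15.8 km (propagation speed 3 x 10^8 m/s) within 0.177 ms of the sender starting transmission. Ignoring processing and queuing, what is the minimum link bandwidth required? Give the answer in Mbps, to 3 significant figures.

Propagation delay = 15800 / 300000000 = 0.0526667 ms.
Transmission budget = 0.177 − 0.0526667 = 0.124333 ms.
R ≥ L / t_tx = 1496 bits / 0.000124333 s = 12.0 Mbps.

12.0 Mbps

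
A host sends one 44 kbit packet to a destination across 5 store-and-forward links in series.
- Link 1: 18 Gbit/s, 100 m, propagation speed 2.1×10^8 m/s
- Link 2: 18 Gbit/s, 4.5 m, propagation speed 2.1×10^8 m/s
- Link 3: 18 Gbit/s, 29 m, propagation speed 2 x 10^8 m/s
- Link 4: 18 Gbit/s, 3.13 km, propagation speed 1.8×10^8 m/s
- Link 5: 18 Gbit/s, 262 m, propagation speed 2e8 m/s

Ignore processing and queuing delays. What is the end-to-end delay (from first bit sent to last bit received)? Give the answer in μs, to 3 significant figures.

L = 44000 bits.
Transmission delay per hop = L/R = 44000/18000000000 = 2.44444 μs; 5 hops → 12.2222 μs.
Propagation delays (d/s per hop): 0.47619, 0.0214286, 0.145, 17.3889, 1.31 μs; sum = 19.3415 μs.
End-to-end = 31.6 μs.

31.6 μs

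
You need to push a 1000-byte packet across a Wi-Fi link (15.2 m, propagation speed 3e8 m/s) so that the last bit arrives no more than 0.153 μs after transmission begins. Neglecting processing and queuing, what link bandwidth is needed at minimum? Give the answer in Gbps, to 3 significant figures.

78.2 Gbps

L = 8000 bits.
Propagation delay = 15.2 / 300000000 = 0.0506667 μs.
Transmission budget = 0.153 − 0.0506667 = 0.102333 μs.
R ≥ L / t_tx = 8000 bits / 1.02333e-07 s = 78.2 Gbps.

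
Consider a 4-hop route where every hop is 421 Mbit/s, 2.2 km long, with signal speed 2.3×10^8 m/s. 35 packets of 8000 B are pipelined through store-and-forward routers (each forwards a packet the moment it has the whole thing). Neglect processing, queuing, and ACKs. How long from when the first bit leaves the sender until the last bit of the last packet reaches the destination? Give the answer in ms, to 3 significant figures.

5.81 ms

Per-hop transmission t_tx = L/R = 64000/421000000 = 0.152019 ms.
Per-hop propagation t_prop = 2200/2.3e+08 = 0.00956522 ms.
Pipeline fill: first packet needs 4·t_tx to clear all hops; remaining 34 packets each add one t_tx.
Total = (4+35-1)·t_tx + 4·t_prop = 38·0.152019 + 4·0.00956522 = 5.81 ms.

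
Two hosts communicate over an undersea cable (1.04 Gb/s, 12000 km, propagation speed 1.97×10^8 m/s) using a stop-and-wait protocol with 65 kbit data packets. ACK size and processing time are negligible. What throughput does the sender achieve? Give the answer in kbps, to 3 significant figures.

533 kbps

t_tx = L/R = 65000/1040000000 = 6.25e-05 s.
t_prop = 12000000/197000000 = 0.0609137 s; RTT = 0.121827 s.
Cycle = t_tx + RTT = 0.12189 s.
Throughput = L / cycle = 65000 / 0.12189 = 533 kbps.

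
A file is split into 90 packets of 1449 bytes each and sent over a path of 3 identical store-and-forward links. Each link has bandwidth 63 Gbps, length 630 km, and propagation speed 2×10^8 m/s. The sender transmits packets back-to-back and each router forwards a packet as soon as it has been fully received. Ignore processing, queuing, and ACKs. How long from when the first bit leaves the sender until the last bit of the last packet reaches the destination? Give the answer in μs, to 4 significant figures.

Per-hop transmission t_tx = L/R = 11592/63000000000 = 0.184 μs.
Per-hop propagation t_prop = 630000/200000000 = 3150 μs.
Pipeline fill: first packet needs 3·t_tx to clear all hops; remaining 89 packets each add one t_tx.
Total = (3+90-1)·t_tx + 3·t_prop = 92·0.184 + 3·3150 = 9467 μs.

9467 μs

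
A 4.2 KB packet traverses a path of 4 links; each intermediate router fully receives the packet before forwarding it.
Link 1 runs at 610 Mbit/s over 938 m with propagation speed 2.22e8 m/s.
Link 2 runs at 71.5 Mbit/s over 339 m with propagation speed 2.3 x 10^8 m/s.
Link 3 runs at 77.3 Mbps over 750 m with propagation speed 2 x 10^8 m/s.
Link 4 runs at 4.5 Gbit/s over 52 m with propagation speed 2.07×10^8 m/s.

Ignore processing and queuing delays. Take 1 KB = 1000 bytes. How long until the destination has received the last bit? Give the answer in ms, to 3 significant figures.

0.977 ms

L = 33600 bits.
Transmission delays (L/R per hop): 0.055082, 0.46993, 0.43467, 0.00746667 ms; sum = 0.967149 ms.
Propagation delays (d/s per hop): 0.00422523, 0.00147391, 0.00375, 0.000251208 ms; sum = 0.00970035 ms.
End-to-end = 0.977 ms.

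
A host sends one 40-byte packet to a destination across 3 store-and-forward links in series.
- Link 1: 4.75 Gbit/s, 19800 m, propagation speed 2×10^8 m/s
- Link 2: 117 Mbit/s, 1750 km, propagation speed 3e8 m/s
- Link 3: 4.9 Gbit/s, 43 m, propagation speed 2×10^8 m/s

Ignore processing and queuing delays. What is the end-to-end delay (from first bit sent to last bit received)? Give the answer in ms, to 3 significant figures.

L = 40 × 8 = 320 bits.
Transmission delays (L/R per hop): 6.73684e-05, 0.00273504, 6.53061e-05 ms; sum = 0.00286772 ms.
Propagation delays (d/s per hop): 0.099, 5.83333, 0.000215 ms; sum = 5.93255 ms.
End-to-end = 5.94 ms.

5.94 ms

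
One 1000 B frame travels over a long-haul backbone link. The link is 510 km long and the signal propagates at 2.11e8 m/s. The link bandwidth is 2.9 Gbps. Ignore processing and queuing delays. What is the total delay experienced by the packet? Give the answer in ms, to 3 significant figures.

2.42 ms

L = 1000 × 8 = 8000 bits.
Transmission delay = L/R = 8000 / 2900000000 = 0.00275862 ms.
Propagation delay = d/s = 510000 m / 211000000 m/s = 2.41706 ms.
Total = 2.42 ms.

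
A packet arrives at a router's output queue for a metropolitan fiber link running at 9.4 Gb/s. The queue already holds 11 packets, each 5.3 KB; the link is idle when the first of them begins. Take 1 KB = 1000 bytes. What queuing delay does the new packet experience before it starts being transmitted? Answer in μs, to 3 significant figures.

49.6 μs

Each queued packet: L/R = 42400/9400000000 = 4.51064 μs.
11 queued → 49.617 μs.
Queuing delay = 49.6 μs.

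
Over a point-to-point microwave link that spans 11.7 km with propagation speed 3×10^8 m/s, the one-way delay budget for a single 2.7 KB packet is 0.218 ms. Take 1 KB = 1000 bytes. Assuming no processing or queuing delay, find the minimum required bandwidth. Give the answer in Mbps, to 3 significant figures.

L = 21600 bits.
Propagation delay = 11700 / 300000000 = 0.039 ms.
Transmission budget = 0.218 − 0.039 = 0.179 ms.
R ≥ L / t_tx = 21600 bits / 0.000179 s = 121 Mbps.

121 Mbps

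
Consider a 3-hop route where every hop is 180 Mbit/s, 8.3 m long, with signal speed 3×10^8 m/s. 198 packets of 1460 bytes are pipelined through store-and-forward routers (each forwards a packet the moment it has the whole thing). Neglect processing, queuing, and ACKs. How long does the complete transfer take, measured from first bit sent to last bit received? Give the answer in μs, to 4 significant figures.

Per-hop transmission t_tx = L/R = 11680/180000000 = 64.8889 μs.
Per-hop propagation t_prop = 8.3/300000000 = 0.0276667 μs.
Pipeline fill: first packet needs 3·t_tx to clear all hops; remaining 197 packets each add one t_tx.
Total = (3+198-1)·t_tx + 3·t_prop = 200·64.8889 + 3·0.0276667 = 12980 μs.

12980 μs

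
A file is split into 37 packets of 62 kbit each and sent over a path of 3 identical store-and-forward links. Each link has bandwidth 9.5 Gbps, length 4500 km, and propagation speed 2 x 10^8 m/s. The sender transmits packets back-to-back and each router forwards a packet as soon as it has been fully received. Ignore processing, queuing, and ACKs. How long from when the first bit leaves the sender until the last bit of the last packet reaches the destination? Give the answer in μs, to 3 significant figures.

Per-hop transmission t_tx = L/R = 62000/9500000000 = 6.52632 μs.
Per-hop propagation t_prop = 4500000/200000000 = 22500 μs.
Pipeline fill: first packet needs 3·t_tx to clear all hops; remaining 36 packets each add one t_tx.
Total = (3+37-1)·t_tx + 3·t_prop = 39·6.52632 + 3·22500 = 67800 μs.

67800 μs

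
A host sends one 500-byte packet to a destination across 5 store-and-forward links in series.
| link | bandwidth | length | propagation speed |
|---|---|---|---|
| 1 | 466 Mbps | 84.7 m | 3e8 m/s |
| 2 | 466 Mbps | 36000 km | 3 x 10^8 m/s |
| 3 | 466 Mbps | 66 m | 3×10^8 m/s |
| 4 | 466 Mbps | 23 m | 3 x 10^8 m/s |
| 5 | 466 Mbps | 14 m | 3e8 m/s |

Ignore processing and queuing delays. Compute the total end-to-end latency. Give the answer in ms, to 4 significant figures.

120.0 ms

L = 500 × 8 = 4000 bits.
Transmission delay per hop = L/R = 4000/466000000 = 0.00858369 ms; 5 hops → 0.0429185 ms.
Propagation delays (d/s per hop): 0.000282333, 120, 0.00022, 7.66667e-05, 4.66667e-05 ms; sum = 120.001 ms.
End-to-end = 120.0 ms.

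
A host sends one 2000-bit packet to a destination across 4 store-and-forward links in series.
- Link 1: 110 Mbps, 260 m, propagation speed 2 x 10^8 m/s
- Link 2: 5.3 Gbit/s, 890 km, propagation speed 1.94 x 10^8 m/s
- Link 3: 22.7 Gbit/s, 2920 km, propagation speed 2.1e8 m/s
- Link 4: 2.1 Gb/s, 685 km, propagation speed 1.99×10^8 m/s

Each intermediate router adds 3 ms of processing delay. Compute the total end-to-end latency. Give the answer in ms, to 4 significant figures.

Transmission delays (L/R per hop): 0.0181818, 0.000377358, 8.81057e-05, 0.000952381 ms; sum = 0.0195997 ms.
Propagation delays (d/s per hop): 0.0013, 4.58763, 13.9048, 3.44221 ms; sum = 21.9359 ms.
Processing at 3 router(s): 3 × 3 ms = 9 ms.
End-to-end = 30.96 ms.

30.96 ms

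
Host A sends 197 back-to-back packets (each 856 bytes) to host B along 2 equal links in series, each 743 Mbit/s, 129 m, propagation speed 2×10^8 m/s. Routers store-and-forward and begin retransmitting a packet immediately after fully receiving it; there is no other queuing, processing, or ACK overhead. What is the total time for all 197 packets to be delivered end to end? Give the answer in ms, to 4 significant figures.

Per-hop transmission t_tx = L/R = 6848/743000000 = 0.00921669 ms.
Per-hop propagation t_prop = 129/200000000 = 0.000645 ms.
Pipeline fill: first packet needs 2·t_tx to clear all hops; remaining 196 packets each add one t_tx.
Total = (2+197-1)·t_tx + 2·t_prop = 198·0.00921669 + 2·0.000645 = 1.826 ms.

1.826 ms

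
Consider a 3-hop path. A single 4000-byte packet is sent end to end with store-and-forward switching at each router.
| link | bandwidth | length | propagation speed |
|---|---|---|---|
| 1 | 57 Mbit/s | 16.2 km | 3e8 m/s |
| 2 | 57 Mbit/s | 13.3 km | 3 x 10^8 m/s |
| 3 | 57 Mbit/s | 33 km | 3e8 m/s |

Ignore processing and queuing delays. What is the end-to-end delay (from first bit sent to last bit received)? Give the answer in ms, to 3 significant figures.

1.89 ms

L = 4000 × 8 = 32000 bits.
Transmission delay per hop = L/R = 32000/57000000 = 0.561404 ms; 3 hops → 1.68421 ms.
Propagation delays (d/s per hop): 0.054, 0.0443333, 0.11 ms; sum = 0.208333 ms.
End-to-end = 1.89 ms.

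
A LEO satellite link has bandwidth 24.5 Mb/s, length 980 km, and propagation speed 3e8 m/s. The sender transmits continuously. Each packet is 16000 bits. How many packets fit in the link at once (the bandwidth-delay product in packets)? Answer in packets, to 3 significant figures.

Propagation delay = 980000 / 300000000 = 0.00326667 s.
BDP = R × t_prop = 24500000 × 0.00326667 = 80033.3 bits.
In packets of 16000 bits: 5.00 packets.

5.00 packets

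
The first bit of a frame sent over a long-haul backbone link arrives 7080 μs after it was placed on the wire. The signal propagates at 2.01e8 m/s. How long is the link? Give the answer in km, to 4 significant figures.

1423 km

d = s × t_prop = 2.01e+08 × 0.00708 = 1423 km.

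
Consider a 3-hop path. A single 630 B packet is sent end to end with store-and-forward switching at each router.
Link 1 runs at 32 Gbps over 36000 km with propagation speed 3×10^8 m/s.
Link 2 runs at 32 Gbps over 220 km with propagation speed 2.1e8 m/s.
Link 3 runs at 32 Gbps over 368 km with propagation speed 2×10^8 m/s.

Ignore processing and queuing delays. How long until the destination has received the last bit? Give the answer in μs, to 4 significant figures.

L = 630 × 8 = 5040 bits.
Transmission delay per hop = L/R = 5040/32000000000 = 0.1575 μs; 3 hops → 0.4725 μs.
Propagation delays (d/s per hop): 120000, 1047.62, 1840 μs; sum = 122888 μs.
End-to-end = 122900 μs.

122900 μs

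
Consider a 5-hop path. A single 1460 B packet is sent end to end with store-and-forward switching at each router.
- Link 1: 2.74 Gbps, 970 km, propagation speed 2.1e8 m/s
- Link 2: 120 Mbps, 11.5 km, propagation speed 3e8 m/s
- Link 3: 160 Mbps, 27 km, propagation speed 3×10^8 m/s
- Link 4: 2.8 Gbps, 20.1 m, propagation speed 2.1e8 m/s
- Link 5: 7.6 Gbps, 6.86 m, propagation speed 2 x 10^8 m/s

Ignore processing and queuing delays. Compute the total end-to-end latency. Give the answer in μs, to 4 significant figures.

L = 1460 × 8 = 11680 bits.
Transmission delays (L/R per hop): 4.26277, 97.3333, 73, 4.17143, 1.53684 μs; sum = 180.304 μs.
Propagation delays (d/s per hop): 4619.05, 38.3333, 90, 0.0957143, 0.0343 μs; sum = 4747.51 μs.
End-to-end = 4928 μs.

4928 μs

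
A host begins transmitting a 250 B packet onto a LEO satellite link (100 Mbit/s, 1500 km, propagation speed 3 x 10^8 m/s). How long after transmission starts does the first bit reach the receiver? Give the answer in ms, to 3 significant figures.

5.00 ms

First bit experiences only propagation delay: d/s = 1500000/300000000 = 5.00 ms.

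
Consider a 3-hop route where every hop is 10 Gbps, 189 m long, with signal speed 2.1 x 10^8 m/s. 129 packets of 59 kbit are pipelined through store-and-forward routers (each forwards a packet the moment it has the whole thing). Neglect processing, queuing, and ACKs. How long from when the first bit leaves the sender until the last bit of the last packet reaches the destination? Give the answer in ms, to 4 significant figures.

Per-hop transmission t_tx = L/R = 59000/10000000000 = 0.0059 ms.
Per-hop propagation t_prop = 189/210000000 = 0.0009 ms.
Pipeline fill: first packet needs 3·t_tx to clear all hops; remaining 128 packets each add one t_tx.
Total = (3+129-1)·t_tx + 3·t_prop = 131·0.0059 + 3·0.0009 = 0.7756 ms.

0.7756 ms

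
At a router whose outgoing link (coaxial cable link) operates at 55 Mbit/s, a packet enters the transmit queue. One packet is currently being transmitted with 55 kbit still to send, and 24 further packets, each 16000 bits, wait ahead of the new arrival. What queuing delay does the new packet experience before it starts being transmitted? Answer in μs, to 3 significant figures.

Each queued packet: L/R = 16000/55000000 = 290.909 μs.
24 queued → 6981.82 μs.
Plus remaining 55000 bits of current packet: 1000 μs.
Queuing delay = 7980 μs.

7980 μs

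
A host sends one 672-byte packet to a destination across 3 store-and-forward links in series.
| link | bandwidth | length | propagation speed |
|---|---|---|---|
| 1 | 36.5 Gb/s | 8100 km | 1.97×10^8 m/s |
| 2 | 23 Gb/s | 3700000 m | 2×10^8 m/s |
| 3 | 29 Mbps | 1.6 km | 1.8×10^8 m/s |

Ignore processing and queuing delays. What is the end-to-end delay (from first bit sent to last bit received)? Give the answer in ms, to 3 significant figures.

L = 672 × 8 = 5376 bits.
Transmission delays (L/R per hop): 0.000147288, 0.000233739, 0.185379 ms; sum = 0.18576 ms.
Propagation delays (d/s per hop): 41.1168, 18.5, 0.00888889 ms; sum = 59.6256 ms.
End-to-end = 59.8 ms.

59.8 ms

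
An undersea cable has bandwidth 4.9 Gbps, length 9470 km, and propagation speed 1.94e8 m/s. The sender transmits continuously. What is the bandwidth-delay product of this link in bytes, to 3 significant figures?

Propagation delay = 9470000 / 194000000 = 0.0488144 s.
BDP = R × t_prop = 4900000000 × 0.0488144 = 239191000 bits.
In bytes: 239191000/8 = 29900000 bytes.

29900000 bytes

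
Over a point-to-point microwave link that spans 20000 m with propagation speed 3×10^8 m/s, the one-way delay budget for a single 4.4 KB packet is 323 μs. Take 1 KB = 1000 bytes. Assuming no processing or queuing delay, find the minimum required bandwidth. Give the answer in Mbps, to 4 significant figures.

L = 35200 bits.
Propagation delay = 20000 / 300000000 = 66.6667 μs.
Transmission budget = 323 − 66.6667 = 256.333 μs.
R ≥ L / t_tx = 35200 bits / 0.000256333 s = 137.3 Mbps.

137.3 Mbps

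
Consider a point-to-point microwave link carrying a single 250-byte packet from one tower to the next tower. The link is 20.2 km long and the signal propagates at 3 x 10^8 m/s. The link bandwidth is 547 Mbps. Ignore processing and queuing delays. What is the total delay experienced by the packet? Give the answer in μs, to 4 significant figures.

L = 250 × 8 = 2000 bits.
Transmission delay = L/R = 2000 / 547000000 = 3.65631 μs.
Propagation delay = d/s = 20200 m / 300000000 m/s = 67.3333 μs.
Total = 70.99 μs.

70.99 μs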